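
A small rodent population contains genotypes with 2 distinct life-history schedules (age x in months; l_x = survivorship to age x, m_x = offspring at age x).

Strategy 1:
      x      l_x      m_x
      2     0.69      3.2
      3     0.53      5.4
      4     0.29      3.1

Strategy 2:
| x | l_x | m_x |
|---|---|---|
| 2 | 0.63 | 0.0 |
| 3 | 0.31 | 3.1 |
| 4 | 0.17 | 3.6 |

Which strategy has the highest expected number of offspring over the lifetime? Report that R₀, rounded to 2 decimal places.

Strategy 1: R₀ = 0.69×3.2 + 0.53×5.4 + 0.29×3.1 = 5.9690
Strategy 2: R₀ = 0.63×0.0 + 0.31×3.1 + 0.17×3.6 = 1.5730
Highest R₀: strategy 1 with 5.9690.

5.97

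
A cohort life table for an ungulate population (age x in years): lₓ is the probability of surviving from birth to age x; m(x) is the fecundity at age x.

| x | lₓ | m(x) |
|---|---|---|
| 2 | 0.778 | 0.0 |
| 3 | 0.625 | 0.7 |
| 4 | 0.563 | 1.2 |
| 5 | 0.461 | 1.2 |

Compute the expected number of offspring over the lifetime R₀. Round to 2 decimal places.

1.67

R₀ = Σ lₓ m(x):
  age 2: 0.778 × 0.0 = 0.0000
  age 3: 0.625 × 0.7 = 0.4375
  age 4: 0.563 × 1.2 = 0.6756
  age 5: 0.461 × 1.2 = 0.5532
R₀ = 0.0000 + 0.4375 + 0.6756 + 0.5532 = 1.6663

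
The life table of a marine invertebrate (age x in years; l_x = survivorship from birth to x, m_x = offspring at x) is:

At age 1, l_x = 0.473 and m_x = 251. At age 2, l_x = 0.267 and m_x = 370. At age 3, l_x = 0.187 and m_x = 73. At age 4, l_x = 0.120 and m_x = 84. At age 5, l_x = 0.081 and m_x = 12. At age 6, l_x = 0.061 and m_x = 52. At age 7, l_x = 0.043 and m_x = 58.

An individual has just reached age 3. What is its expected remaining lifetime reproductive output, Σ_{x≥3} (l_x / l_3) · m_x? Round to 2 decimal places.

162.40

l_3 = 0.187. Conditional survival from age 3 to x is l_x / l_3.
  x=3: (0.187/0.187) × 73 = 73.0000
  x=4: (0.120/0.187) × 84 = 53.9037
  x=5: (0.081/0.187) × 12 = 5.1979
  x=6: (0.061/0.187) × 52 = 16.9626
  x=7: (0.043/0.187) × 58 = 13.3369
Sum = 73.0000 + 53.9037 + 5.1979 + 16.9626 + 13.3369 = 162.4011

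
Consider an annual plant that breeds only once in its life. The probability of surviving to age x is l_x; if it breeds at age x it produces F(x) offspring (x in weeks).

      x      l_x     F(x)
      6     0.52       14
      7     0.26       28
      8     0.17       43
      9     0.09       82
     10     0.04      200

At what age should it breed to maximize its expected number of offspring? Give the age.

10

Expected offspring if breeding at age x = l_x × F(x):
  age 6: 0.52 × 14 = 7.280
  age 7: 0.26 × 28 = 7.280
  age 8: 0.17 × 43 = 7.310
  age 9: 0.09 × 82 = 7.380
  age 10: 0.04 × 200 = 8.000
Maximum at age 10 (8.000).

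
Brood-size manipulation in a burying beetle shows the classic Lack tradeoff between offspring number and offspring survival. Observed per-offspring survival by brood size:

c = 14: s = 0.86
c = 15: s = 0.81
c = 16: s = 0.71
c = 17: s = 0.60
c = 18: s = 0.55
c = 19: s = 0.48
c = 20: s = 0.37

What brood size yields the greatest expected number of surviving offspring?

15

Expected surviving offspring = c × s(c):
  c=14: 14 × 0.86 = 12.040
  c=15: 15 × 0.81 = 12.150
  c=16: 16 × 0.71 = 11.360
  c=17: 17 × 0.60 = 10.200
  c=18: 18 × 0.55 = 9.900
  c=19: 19 × 0.48 = 9.120
  c=20: 20 × 0.37 = 7.400
Maximum at c = 15 (12.150 surviving offspring).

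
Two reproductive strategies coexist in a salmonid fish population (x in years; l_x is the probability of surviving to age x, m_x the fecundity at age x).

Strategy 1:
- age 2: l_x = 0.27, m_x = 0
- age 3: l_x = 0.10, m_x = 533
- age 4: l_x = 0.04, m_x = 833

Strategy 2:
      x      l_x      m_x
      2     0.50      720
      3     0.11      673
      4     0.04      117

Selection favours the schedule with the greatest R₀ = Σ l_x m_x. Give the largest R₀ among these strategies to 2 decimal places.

Strategy 1: R₀ = 0.27×0 + 0.10×533 + 0.04×833 = 86.6200
Strategy 2: R₀ = 0.50×720 + 0.11×673 + 0.04×117 = 438.7100
Highest R₀: strategy 2 with 438.7100.

438.71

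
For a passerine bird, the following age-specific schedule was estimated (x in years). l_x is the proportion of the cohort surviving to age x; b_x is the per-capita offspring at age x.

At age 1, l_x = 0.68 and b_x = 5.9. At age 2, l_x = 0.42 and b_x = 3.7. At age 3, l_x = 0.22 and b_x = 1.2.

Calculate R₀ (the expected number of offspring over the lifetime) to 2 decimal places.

R₀ = Σ l_x b_x:
  age 1: 0.68 × 5.9 = 4.0120
  age 2: 0.42 × 3.7 = 1.5540
  age 3: 0.22 × 1.2 = 0.2640
R₀ = 4.0120 + 1.5540 + 0.2640 = 5.8300

5.83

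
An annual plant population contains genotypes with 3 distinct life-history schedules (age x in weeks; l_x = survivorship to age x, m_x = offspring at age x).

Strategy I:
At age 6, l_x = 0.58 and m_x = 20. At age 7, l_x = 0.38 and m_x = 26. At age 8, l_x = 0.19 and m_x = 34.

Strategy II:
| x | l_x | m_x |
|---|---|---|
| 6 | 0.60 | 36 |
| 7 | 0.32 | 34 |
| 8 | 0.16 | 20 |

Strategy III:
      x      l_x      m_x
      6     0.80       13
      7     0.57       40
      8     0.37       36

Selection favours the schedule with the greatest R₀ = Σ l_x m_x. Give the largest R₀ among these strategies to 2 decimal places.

Strategy I: R₀ = 0.58×20 + 0.38×26 + 0.19×34 = 27.9400
Strategy II: R₀ = 0.60×36 + 0.32×34 + 0.16×20 = 35.6800
Strategy III: R₀ = 0.80×13 + 0.57×40 + 0.37×36 = 46.5200
Highest R₀: strategy III with 46.5200.

46.52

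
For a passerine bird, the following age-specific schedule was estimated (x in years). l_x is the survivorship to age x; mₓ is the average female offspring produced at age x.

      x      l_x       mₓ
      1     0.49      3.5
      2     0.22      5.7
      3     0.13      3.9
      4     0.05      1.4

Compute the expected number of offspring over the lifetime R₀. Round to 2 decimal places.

R₀ = Σ l_x mₓ:
  age 1: 0.49 × 3.5 = 1.7150
  age 2: 0.22 × 5.7 = 1.2540
  age 3: 0.13 × 3.9 = 0.5070
  age 4: 0.05 × 1.4 = 0.0700
R₀ = 1.7150 + 1.2540 + 0.5070 + 0.0700 = 3.5460

3.55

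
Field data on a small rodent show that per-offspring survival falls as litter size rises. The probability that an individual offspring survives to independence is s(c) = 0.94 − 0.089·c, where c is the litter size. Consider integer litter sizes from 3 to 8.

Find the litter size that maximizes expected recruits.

Expected recruits = c × s(c):
  c=3: 3 × 0.673 = 2.019
  c=4: 4 × 0.584 = 2.336
  c=5: 5 × 0.495 = 2.475
  c=6: 6 × 0.406 = 2.436
  c=7: 7 × 0.317 = 2.219
  c=8: 8 × 0.228 = 1.824
Maximum at c = 5 (2.475 recruits).

5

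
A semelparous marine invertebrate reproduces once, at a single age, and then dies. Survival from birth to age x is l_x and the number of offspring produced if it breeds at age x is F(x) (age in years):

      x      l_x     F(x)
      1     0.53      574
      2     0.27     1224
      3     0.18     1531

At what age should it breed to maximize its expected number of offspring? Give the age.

2

Expected offspring if breeding at age x = l_x × F(x):
  age 1: 0.53 × 574 = 304.220
  age 2: 0.27 × 1224 = 330.480
  age 3: 0.18 × 1531 = 275.580
Maximum at age 2 (330.480).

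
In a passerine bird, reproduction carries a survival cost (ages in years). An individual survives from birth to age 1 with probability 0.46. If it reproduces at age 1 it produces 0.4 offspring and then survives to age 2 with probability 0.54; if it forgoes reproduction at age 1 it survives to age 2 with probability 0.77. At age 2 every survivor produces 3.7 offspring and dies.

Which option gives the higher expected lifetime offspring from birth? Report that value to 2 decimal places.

1.31

breed at age 1: R₀ = 0.46 × (0.4 + 0.54 × 3.7) = 0.46 × 2.3980 = 1.1031
delay to age 2: R₀ = 0.46 × (0.77 × 3.7) = 0.46 × 2.8490 = 1.3105
Higher: delay to age 2 (1.3105).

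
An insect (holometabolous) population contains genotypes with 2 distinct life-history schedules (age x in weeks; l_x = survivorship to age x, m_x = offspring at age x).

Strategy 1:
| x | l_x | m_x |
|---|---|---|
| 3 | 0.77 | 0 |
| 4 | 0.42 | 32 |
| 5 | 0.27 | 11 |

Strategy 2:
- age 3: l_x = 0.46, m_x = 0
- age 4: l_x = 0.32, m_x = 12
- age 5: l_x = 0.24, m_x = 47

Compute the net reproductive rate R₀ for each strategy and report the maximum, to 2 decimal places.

Strategy 1: R₀ = 0.77×0 + 0.42×32 + 0.27×11 = 16.4100
Strategy 2: R₀ = 0.46×0 + 0.32×12 + 0.24×47 = 15.1200
Highest R₀: strategy 1 with 16.4100.

16.41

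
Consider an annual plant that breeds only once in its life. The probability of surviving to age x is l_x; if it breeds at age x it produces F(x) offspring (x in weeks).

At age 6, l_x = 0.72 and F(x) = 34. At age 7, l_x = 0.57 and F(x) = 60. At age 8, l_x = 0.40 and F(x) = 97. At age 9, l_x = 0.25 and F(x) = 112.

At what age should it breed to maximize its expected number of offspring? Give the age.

8

Expected offspring if breeding at age x = l_x × F(x):
  age 6: 0.72 × 34 = 24.480
  age 7: 0.57 × 60 = 34.200
  age 8: 0.40 × 97 = 38.800
  age 9: 0.25 × 112 = 28.000
Maximum at age 8 (38.800).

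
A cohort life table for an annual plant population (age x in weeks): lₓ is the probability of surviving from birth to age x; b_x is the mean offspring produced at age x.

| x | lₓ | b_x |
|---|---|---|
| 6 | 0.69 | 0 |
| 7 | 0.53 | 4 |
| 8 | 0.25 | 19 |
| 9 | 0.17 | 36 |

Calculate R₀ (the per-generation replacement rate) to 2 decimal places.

R₀ = Σ lₓ b_x:
  age 6: 0.69 × 0 = 0.0000
  age 7: 0.53 × 4 = 2.1200
  age 8: 0.25 × 19 = 4.7500
  age 9: 0.17 × 36 = 6.1200
R₀ = 0.0000 + 2.1200 + 4.7500 + 6.1200 = 12.9900

12.99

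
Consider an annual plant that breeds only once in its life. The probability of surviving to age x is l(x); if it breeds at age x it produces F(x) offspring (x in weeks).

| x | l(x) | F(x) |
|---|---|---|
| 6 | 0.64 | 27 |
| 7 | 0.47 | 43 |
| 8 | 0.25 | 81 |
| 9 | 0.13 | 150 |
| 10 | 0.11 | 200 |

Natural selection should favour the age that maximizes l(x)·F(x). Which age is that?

Expected offspring if breeding at age x = l(x) × F(x):
  age 6: 0.64 × 27 = 17.280
  age 7: 0.47 × 43 = 20.210
  age 8: 0.25 × 81 = 20.250
  age 9: 0.13 × 150 = 19.500
  age 10: 0.11 × 200 = 22.000
Maximum at age 10 (22.000).

10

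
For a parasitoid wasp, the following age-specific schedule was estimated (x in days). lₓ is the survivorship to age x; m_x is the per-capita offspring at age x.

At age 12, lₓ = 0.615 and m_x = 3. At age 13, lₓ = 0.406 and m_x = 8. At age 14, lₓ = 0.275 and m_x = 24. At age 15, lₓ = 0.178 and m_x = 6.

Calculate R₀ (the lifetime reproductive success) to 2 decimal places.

12.76

R₀ = Σ lₓ m_x:
  age 12: 0.615 × 3 = 1.8450
  age 13: 0.406 × 8 = 3.2480
  age 14: 0.275 × 24 = 6.6000
  age 15: 0.178 × 6 = 1.0680
R₀ = 1.8450 + 3.2480 + 6.6000 + 1.0680 = 12.7610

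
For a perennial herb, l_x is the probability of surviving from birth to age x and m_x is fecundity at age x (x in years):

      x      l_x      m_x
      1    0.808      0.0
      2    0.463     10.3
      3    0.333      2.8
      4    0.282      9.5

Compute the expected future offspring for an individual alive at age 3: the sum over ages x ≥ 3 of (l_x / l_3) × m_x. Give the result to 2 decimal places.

10.85

l_3 = 0.333. Conditional survival from age 3 to x is l_x / l_3.
  x=3: (0.333/0.333) × 2.8 = 2.8000
  x=4: (0.282/0.333) × 9.5 = 8.0450
Sum = 2.8000 + 8.0450 = 10.8450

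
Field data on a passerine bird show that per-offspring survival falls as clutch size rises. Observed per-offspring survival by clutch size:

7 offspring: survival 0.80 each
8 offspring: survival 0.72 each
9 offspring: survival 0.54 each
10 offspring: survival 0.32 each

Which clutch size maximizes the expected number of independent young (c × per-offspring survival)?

8

Expected independent young = c × s(c):
  c=7: 7 × 0.80 = 5.600
  c=8: 8 × 0.72 = 5.760
  c=9: 9 × 0.54 = 4.860
  c=10: 10 × 0.32 = 3.200
Maximum at c = 8 (5.760 independent young).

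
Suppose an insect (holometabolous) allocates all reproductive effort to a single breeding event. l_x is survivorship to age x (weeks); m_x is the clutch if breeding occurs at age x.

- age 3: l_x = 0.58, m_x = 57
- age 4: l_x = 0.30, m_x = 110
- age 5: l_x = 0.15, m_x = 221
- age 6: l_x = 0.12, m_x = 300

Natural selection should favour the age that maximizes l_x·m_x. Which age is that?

Expected offspring if breeding at age x = l_x × m_x:
  age 3: 0.58 × 57 = 33.060
  age 4: 0.30 × 110 = 33.000
  age 5: 0.15 × 221 = 33.150
  age 6: 0.12 × 300 = 36.000
Maximum at age 6 (36.000).

6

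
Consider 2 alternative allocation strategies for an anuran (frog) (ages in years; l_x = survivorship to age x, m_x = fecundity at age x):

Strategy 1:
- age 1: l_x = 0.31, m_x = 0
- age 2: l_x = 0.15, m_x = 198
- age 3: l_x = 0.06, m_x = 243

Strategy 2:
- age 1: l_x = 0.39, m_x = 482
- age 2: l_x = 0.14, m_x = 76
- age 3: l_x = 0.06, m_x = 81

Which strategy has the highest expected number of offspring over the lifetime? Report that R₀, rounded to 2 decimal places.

Strategy 1: R₀ = 0.31×0 + 0.15×198 + 0.06×243 = 44.2800
Strategy 2: R₀ = 0.39×482 + 0.14×76 + 0.06×81 = 203.4800
Highest R₀: strategy 2 with 203.4800.

203.48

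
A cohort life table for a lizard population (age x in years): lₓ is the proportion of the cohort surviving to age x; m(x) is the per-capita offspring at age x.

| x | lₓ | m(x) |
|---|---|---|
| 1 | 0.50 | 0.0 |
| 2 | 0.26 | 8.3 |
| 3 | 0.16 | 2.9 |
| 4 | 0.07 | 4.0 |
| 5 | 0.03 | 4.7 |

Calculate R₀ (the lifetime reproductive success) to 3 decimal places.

R₀ = Σ lₓ m(x):
  age 1: 0.50 × 0.0 = 0.0000
  age 2: 0.26 × 8.3 = 2.1580
  age 3: 0.16 × 2.9 = 0.4640
  age 4: 0.07 × 4.0 = 0.2800
  age 5: 0.03 × 4.7 = 0.1410
R₀ = 0.0000 + 2.1580 + 0.4640 + 0.2800 + 0.1410 = 3.0430

3.043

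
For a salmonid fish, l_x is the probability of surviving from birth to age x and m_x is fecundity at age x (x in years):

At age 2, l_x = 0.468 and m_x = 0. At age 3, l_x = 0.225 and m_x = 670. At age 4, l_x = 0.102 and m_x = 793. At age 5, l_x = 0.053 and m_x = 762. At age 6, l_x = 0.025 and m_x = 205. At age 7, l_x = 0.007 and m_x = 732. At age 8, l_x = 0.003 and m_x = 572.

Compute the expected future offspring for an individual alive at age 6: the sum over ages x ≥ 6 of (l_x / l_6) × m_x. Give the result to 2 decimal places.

l_6 = 0.025. Conditional survival from age 6 to x is l_x / l_6.
  x=6: (0.025/0.025) × 205 = 205.0000
  x=7: (0.007/0.025) × 732 = 204.9600
  x=8: (0.003/0.025) × 572 = 68.6400
Sum = 205.0000 + 204.9600 + 68.6400 = 478.6000

478.60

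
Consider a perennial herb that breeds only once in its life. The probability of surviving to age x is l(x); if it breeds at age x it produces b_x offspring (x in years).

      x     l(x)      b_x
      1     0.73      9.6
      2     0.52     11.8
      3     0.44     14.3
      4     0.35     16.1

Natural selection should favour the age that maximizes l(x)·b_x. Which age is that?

1

Expected offspring if breeding at age x = l(x) × b_x:
  age 1: 0.73 × 9.6 = 7.008
  age 2: 0.52 × 11.8 = 6.136
  age 3: 0.44 × 14.3 = 6.292
  age 4: 0.35 × 16.1 = 5.635
Maximum at age 1 (7.008).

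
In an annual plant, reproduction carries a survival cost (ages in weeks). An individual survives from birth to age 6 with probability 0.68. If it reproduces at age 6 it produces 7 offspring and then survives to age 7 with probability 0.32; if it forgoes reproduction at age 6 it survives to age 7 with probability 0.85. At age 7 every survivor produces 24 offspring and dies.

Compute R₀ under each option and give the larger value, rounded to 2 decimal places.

breed at age 6: R₀ = 0.68 × (7 + 0.32 × 24) = 0.68 × 14.6800 = 9.9824
delay to age 7: R₀ = 0.68 × (0.85 × 24) = 0.68 × 20.4000 = 13.8720
Higher: delay to age 7 (13.8720).

13.87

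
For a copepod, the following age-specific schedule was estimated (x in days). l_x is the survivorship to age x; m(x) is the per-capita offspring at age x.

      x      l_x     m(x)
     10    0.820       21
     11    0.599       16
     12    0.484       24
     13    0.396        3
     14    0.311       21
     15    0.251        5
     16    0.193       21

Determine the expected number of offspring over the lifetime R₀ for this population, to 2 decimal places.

R₀ = Σ l_x m(x):
  age 10: 0.820 × 21 = 17.2200
  age 11: 0.599 × 16 = 9.5840
  age 12: 0.484 × 24 = 11.6160
  age 13: 0.396 × 3 = 1.1880
  age 14: 0.311 × 21 = 6.5310
  age 15: 0.251 × 5 = 1.2550
  age 16: 0.193 × 21 = 4.0530
R₀ = 17.2200 + 9.5840 + 11.6160 + 1.1880 + 6.5310 + 1.2550 + 4.0530 = 51.4470

51.45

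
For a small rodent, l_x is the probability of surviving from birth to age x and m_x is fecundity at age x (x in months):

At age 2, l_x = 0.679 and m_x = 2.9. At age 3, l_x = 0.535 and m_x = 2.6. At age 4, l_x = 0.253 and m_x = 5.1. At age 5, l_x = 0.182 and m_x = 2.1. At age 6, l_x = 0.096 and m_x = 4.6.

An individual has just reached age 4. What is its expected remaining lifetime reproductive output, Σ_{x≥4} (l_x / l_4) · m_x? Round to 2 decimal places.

8.36

l_4 = 0.253. Conditional survival from age 4 to x is l_x / l_4.
  x=4: (0.253/0.253) × 5.1 = 5.1000
  x=5: (0.182/0.253) × 2.1 = 1.5107
  x=6: (0.096/0.253) × 4.6 = 1.7455
Sum = 5.1000 + 1.5107 + 1.7455 = 8.3561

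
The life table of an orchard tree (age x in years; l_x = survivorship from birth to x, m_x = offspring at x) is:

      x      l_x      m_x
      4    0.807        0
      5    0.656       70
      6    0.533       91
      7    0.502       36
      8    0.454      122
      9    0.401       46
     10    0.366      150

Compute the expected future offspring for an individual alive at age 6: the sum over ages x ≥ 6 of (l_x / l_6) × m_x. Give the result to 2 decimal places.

l_6 = 0.533. Conditional survival from age 6 to x is l_x / l_6.
  x=6: (0.533/0.533) × 91 = 91.0000
  x=7: (0.502/0.533) × 36 = 33.9062
  x=8: (0.454/0.533) × 122 = 103.9174
  x=9: (0.401/0.533) × 46 = 34.6079
  x=10: (0.366/0.533) × 150 = 103.0019
Sum = 91.0000 + 33.9062 + 103.9174 + 34.6079 + 103.0019 = 366.4334

366.43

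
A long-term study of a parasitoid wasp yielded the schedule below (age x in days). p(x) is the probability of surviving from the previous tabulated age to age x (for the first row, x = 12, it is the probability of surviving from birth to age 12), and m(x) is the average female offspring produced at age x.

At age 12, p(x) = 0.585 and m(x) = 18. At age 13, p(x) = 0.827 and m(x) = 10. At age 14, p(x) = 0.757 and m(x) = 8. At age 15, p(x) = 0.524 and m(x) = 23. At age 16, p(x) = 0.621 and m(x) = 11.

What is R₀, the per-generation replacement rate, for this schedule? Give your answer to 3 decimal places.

Survivorship from birth: l_x = p_12·p_13·…·p_x.
  l_12 = 0.58500
  l_13 = 0.48379
  l_14 = 0.36623
  l_15 = 0.19191
  l_16 = 0.11917
R₀ = Σ l_x m(x):
  age 12: 0.58500 × 18 = 10.5300
  age 13: 0.48379 × 10 = 4.8379
  age 14: 0.36623 × 8 = 2.9298
  age 15: 0.19191 × 23 = 4.4139
  age 16: 0.11917 × 11 = 1.3109
R₀ = 10.5300 + 4.8379 + 2.9298 + 4.4139 + 1.3109 = 24.0225

24.023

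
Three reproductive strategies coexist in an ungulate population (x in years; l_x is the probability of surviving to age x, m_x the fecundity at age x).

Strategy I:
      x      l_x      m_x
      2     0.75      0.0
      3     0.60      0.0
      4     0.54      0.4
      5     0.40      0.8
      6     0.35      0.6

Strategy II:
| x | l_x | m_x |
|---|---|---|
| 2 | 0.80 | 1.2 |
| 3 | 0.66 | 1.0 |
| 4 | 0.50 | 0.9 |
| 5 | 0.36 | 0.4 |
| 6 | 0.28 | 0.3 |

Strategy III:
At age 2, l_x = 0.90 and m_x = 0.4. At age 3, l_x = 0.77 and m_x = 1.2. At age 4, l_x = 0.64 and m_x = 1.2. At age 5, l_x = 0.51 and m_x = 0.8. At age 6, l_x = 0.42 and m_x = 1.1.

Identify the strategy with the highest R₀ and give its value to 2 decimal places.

Strategy I: R₀ = 0.75×0.0 + 0.60×0.0 + 0.54×0.4 + 0.40×0.8 + 0.35×0.6 = 0.7460
Strategy II: R₀ = 0.80×1.2 + 0.66×1.0 + 0.50×0.9 + 0.36×0.4 + 0.28×0.3 = 2.2980
Strategy III: R₀ = 0.90×0.4 + 0.77×1.2 + 0.64×1.2 + 0.51×0.8 + 0.42×1.1 = 2.9220
Highest R₀: strategy III with 2.9220.

2.92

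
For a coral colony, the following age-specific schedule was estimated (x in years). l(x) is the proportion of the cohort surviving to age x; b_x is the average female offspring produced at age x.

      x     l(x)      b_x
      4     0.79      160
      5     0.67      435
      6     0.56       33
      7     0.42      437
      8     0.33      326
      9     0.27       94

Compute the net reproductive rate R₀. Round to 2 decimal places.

752.83

R₀ = Σ l(x) b_x:
  age 4: 0.79 × 160 = 126.4000
  age 5: 0.67 × 435 = 291.4500
  age 6: 0.56 × 33 = 18.4800
  age 7: 0.42 × 437 = 183.5400
  age 8: 0.33 × 326 = 107.5800
  age 9: 0.27 × 94 = 25.3800
R₀ = 126.4000 + 291.4500 + 18.4800 + 183.5400 + 107.5800 + 25.3800 = 752.8300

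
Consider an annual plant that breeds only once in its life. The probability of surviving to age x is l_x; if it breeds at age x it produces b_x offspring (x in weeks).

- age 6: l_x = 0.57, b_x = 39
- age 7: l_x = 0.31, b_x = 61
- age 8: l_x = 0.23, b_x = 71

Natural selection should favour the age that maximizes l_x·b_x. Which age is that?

Expected offspring if breeding at age x = l_x × b_x:
  age 6: 0.57 × 39 = 22.230
  age 7: 0.31 × 61 = 18.910
  age 8: 0.23 × 71 = 16.330
Maximum at age 6 (22.230).

6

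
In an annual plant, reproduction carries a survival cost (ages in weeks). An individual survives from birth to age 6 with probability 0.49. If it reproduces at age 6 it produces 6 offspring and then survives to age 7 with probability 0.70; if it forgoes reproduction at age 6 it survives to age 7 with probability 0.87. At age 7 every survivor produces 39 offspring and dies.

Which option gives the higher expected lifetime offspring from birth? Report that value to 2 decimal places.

breed at age 6: R₀ = 0.49 × (6 + 0.70 × 39) = 0.49 × 33.3000 = 16.3170
delay to age 7: R₀ = 0.49 × (0.87 × 39) = 0.49 × 33.9300 = 16.6257
Higher: delay to age 7 (16.6257).

16.63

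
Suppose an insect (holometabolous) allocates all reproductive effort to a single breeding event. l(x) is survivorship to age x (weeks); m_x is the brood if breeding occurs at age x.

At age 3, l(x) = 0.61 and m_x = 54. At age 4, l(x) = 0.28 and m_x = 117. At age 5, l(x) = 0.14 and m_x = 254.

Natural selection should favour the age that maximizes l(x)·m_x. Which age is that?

Expected offspring if breeding at age x = l(x) × m_x:
  age 3: 0.61 × 54 = 32.940
  age 4: 0.28 × 117 = 32.760
  age 5: 0.14 × 254 = 35.560
Maximum at age 5 (35.560).

5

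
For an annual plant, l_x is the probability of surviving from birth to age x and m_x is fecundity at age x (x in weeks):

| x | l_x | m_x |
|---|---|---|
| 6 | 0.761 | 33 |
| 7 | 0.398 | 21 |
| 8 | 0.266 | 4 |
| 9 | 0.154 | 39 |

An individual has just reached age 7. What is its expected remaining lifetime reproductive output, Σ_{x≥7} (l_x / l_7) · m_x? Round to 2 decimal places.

l_7 = 0.398. Conditional survival from age 7 to x is l_x / l_7.
  x=7: (0.398/0.398) × 21 = 21.0000
  x=8: (0.266/0.398) × 4 = 2.6734
  x=9: (0.154/0.398) × 39 = 15.0905
Sum = 21.0000 + 2.6734 + 15.0905 = 38.7638

38.76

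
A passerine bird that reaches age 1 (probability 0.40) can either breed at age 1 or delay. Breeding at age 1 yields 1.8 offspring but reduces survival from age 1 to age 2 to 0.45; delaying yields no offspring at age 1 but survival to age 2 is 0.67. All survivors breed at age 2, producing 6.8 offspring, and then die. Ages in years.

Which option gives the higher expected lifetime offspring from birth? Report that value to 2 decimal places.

breed at age 1: R₀ = 0.40 × (1.8 + 0.45 × 6.8) = 0.40 × 4.8600 = 1.9440
delay to age 2: R₀ = 0.40 × (0.67 × 6.8) = 0.40 × 4.5560 = 1.8224
Higher: breed at age 1 (1.9440).

1.94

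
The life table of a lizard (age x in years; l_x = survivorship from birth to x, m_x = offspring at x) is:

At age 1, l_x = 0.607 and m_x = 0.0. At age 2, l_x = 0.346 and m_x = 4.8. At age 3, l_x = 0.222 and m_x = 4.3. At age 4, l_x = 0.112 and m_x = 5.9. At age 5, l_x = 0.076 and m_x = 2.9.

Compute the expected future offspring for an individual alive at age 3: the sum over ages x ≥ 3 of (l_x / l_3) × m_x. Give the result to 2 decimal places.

8.27

l_3 = 0.222. Conditional survival from age 3 to x is l_x / l_3.
  x=3: (0.222/0.222) × 4.3 = 4.3000
  x=4: (0.112/0.222) × 5.9 = 2.9766
  x=5: (0.076/0.222) × 2.9 = 0.9928
Sum = 4.3000 + 2.9766 + 0.9928 = 8.2694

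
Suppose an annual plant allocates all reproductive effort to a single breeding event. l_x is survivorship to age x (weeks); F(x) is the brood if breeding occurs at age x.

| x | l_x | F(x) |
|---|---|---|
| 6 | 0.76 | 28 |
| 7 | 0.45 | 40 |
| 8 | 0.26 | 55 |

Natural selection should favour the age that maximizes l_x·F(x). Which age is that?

6

Expected offspring if breeding at age x = l_x × F(x):
  age 6: 0.76 × 28 = 21.280
  age 7: 0.45 × 40 = 18.000
  age 8: 0.26 × 55 = 14.300
Maximum at age 6 (21.280).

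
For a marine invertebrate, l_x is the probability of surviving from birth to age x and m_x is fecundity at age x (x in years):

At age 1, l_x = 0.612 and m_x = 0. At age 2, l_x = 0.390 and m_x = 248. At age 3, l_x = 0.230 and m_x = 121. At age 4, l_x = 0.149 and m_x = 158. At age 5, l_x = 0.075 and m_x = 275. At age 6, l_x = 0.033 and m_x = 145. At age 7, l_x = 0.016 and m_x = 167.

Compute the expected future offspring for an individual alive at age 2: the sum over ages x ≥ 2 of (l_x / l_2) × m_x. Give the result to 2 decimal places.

l_2 = 0.390. Conditional survival from age 2 to x is l_x / l_2.
  x=2: (0.390/0.390) × 248 = 248.0000
  x=3: (0.230/0.390) × 121 = 71.3590
  x=4: (0.149/0.390) × 158 = 60.3641
  x=5: (0.075/0.390) × 275 = 52.8846
  x=6: (0.033/0.390) × 145 = 12.2692
  x=7: (0.016/0.390) × 167 = 6.8513
Sum = 248.0000 + 71.3590 + 60.3641 + 52.8846 + 12.2692 + 6.8513 = 451.7282

451.73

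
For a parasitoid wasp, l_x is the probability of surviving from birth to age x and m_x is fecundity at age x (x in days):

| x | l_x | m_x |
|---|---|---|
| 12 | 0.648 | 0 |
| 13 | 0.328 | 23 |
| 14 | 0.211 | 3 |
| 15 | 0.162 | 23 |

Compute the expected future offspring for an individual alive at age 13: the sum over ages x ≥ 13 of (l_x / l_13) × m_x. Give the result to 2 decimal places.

l_13 = 0.328. Conditional survival from age 13 to x is l_x / l_13.
  x=13: (0.328/0.328) × 23 = 23.0000
  x=14: (0.211/0.328) × 3 = 1.9299
  x=15: (0.162/0.328) × 23 = 11.3598
Sum = 23.0000 + 1.9299 + 11.3598 = 36.2896

36.29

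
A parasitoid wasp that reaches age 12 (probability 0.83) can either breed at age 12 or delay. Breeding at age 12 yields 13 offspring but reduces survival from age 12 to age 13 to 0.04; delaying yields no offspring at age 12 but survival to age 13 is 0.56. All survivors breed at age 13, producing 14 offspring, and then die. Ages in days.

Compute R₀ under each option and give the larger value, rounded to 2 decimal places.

11.25

breed at age 12: R₀ = 0.83 × (13 + 0.04 × 14) = 0.83 × 13.5600 = 11.2548
delay to age 13: R₀ = 0.83 × (0.56 × 14) = 0.83 × 7.8400 = 6.5072
Higher: breed at age 12 (11.2548).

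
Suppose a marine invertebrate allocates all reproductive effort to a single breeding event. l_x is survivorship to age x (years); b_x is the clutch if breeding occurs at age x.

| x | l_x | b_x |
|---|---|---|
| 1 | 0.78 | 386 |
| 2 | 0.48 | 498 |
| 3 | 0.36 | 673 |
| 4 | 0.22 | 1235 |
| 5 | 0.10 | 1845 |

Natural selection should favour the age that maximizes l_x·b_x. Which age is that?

Expected offspring if breeding at age x = l_x × b_x:
  age 1: 0.78 × 386 = 301.080
  age 2: 0.48 × 498 = 239.040
  age 3: 0.36 × 673 = 242.280
  age 4: 0.22 × 1235 = 271.700
  age 5: 0.10 × 1845 = 184.500
Maximum at age 1 (301.080).

1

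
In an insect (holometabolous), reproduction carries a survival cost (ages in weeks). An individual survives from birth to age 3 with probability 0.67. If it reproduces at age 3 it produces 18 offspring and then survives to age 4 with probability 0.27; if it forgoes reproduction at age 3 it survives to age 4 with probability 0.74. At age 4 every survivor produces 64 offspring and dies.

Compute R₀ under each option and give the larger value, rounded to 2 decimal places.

31.73

breed at age 3: R₀ = 0.67 × (18 + 0.27 × 64) = 0.67 × 35.2800 = 23.6376
delay to age 4: R₀ = 0.67 × (0.74 × 64) = 0.67 × 47.3600 = 31.7312
Higher: delay to age 4 (31.7312).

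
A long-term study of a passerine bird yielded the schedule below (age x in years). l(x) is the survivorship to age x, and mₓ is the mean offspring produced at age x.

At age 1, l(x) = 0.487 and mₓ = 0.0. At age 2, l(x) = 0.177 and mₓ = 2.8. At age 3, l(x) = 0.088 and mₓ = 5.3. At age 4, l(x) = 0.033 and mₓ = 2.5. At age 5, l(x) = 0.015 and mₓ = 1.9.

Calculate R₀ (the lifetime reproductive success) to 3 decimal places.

R₀ = Σ l(x) mₓ:
  age 1: 0.487 × 0.0 = 0.0000
  age 2: 0.177 × 2.8 = 0.4956
  age 3: 0.088 × 5.3 = 0.4664
  age 4: 0.033 × 2.5 = 0.0825
  age 5: 0.015 × 1.9 = 0.0285
R₀ = 0.0000 + 0.4956 + 0.4664 + 0.0825 + 0.0285 = 1.0730

1.073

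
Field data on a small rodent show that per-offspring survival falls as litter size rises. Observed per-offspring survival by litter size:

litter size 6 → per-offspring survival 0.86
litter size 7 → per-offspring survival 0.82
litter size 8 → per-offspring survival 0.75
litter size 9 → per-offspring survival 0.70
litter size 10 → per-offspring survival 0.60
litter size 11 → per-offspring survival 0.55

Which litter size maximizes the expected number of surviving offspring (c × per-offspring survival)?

9

Expected surviving offspring = c × s(c):
  c=6: 6 × 0.86 = 5.160
  c=7: 7 × 0.82 = 5.740
  c=8: 8 × 0.75 = 6.000
  c=9: 9 × 0.70 = 6.300
  c=10: 10 × 0.60 = 6.000
  c=11: 11 × 0.55 = 6.050
Maximum at c = 9 (6.300 surviving offspring).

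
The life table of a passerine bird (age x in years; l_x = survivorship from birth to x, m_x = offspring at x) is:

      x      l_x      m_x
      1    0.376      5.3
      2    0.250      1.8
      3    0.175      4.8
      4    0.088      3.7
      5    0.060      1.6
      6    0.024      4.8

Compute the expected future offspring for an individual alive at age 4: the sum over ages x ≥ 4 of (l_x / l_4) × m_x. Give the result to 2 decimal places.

6.10

l_4 = 0.088. Conditional survival from age 4 to x is l_x / l_4.
  x=4: (0.088/0.088) × 3.7 = 3.7000
  x=5: (0.060/0.088) × 1.6 = 1.0909
  x=6: (0.024/0.088) × 4.8 = 1.3091
Sum = 3.7000 + 1.0909 + 1.3091 = 6.1000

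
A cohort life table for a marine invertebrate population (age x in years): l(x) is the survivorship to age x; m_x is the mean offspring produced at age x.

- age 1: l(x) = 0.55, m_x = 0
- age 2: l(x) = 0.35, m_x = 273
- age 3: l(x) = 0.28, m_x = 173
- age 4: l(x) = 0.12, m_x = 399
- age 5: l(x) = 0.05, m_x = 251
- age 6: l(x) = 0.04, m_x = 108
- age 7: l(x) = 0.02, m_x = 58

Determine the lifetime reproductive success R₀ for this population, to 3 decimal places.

209.900

R₀ = Σ l(x) m_x:
  age 1: 0.55 × 0 = 0.0000
  age 2: 0.35 × 273 = 95.5500
  age 3: 0.28 × 173 = 48.4400
  age 4: 0.12 × 399 = 47.8800
  age 5: 0.05 × 251 = 12.5500
  age 6: 0.04 × 108 = 4.3200
  age 7: 0.02 × 58 = 1.1600
R₀ = 0.0000 + 95.5500 + 48.4400 + 47.8800 + 12.5500 + 4.3200 + 1.1600 = 209.9000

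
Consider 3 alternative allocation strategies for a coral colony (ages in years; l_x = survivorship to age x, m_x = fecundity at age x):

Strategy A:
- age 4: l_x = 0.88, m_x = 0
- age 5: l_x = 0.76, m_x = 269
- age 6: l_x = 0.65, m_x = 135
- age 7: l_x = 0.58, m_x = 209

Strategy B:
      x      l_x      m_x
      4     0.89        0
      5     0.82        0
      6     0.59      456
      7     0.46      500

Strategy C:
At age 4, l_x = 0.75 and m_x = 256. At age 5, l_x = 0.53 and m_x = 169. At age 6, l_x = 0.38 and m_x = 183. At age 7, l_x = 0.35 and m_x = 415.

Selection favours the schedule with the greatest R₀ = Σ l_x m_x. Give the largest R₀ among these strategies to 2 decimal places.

499.04

Strategy A: R₀ = 0.88×0 + 0.76×269 + 0.65×135 + 0.58×209 = 413.4100
Strategy B: R₀ = 0.89×0 + 0.82×0 + 0.59×456 + 0.46×500 = 499.0400
Strategy C: R₀ = 0.75×256 + 0.53×169 + 0.38×183 + 0.35×415 = 496.3600
Highest R₀: strategy B with 499.0400.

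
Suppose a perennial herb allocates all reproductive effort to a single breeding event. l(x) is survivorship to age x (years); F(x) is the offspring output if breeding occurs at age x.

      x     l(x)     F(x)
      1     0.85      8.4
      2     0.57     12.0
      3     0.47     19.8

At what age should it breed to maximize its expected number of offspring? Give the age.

3

Expected offspring if breeding at age x = l(x) × F(x):
  age 1: 0.85 × 8.4 = 7.140
  age 2: 0.57 × 12.0 = 6.840
  age 3: 0.47 × 19.8 = 9.306
Maximum at age 3 (9.306).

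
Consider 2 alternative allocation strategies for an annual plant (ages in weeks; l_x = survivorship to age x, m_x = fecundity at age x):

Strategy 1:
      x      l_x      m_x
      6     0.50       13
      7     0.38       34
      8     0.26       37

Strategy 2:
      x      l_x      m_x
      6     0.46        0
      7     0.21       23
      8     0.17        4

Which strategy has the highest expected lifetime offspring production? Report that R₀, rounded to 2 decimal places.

Strategy 1: R₀ = 0.50×13 + 0.38×34 + 0.26×37 = 29.0400
Strategy 2: R₀ = 0.46×0 + 0.21×23 + 0.17×4 = 5.5100
Highest R₀: strategy 1 with 29.0400.

29.04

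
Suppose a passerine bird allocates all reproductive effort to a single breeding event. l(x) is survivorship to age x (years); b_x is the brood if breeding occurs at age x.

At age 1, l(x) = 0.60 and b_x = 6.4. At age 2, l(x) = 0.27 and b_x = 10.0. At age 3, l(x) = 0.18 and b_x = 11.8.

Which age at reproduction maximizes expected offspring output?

1

Expected offspring if breeding at age x = l(x) × b_x:
  age 1: 0.60 × 6.4 = 3.840
  age 2: 0.27 × 10.0 = 2.700
  age 3: 0.18 × 11.8 = 2.124
Maximum at age 1 (3.840).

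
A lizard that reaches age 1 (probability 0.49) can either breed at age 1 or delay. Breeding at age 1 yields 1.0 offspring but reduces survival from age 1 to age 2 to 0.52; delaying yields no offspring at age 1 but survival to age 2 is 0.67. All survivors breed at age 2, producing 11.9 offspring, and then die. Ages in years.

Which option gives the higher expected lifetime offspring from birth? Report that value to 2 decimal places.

breed at age 1: R₀ = 0.49 × (1.0 + 0.52 × 11.9) = 0.49 × 7.1880 = 3.5221
delay to age 2: R₀ = 0.49 × (0.67 × 11.9) = 0.49 × 7.9730 = 3.9068
Higher: delay to age 2 (3.9068).

3.91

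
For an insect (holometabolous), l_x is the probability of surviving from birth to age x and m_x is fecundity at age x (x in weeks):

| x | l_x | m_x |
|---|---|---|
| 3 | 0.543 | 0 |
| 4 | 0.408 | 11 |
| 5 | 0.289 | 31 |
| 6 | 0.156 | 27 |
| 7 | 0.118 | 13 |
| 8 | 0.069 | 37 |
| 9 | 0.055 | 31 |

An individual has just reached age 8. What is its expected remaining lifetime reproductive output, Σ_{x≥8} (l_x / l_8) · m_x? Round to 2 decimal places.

l_8 = 0.069. Conditional survival from age 8 to x is l_x / l_8.
  x=8: (0.069/0.069) × 37 = 37.0000
  x=9: (0.055/0.069) × 31 = 24.7101
Sum = 37.0000 + 24.7101 = 61.7101

61.71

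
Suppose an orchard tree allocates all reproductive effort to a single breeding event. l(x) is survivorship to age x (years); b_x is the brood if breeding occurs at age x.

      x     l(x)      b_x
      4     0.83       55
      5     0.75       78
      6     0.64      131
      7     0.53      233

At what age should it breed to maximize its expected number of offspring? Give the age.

Expected offspring if breeding at age x = l(x) × b_x:
  age 4: 0.83 × 55 = 45.650
  age 5: 0.75 × 78 = 58.500
  age 6: 0.64 × 131 = 83.840
  age 7: 0.53 × 233 = 123.490
Maximum at age 7 (123.490).

7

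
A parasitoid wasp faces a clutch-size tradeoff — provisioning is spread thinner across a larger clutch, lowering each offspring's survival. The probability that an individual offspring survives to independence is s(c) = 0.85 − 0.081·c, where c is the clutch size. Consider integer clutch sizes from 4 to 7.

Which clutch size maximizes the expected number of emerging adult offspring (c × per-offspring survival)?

Expected emerging adult offspring = c × s(c):
  c=4: 4 × 0.526 = 2.104
  c=5: 5 × 0.445 = 2.225
  c=6: 6 × 0.364 = 2.184
  c=7: 7 × 0.283 = 1.981
Maximum at c = 5 (2.225 emerging adult offspring).

5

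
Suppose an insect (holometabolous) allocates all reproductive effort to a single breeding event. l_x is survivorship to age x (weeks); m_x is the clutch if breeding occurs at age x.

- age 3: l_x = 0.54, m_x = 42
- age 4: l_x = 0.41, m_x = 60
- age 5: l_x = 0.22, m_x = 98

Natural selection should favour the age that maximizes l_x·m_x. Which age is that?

4

Expected offspring if breeding at age x = l_x × m_x:
  age 3: 0.54 × 42 = 22.680
  age 4: 0.41 × 60 = 24.600
  age 5: 0.22 × 98 = 21.560
Maximum at age 4 (24.600).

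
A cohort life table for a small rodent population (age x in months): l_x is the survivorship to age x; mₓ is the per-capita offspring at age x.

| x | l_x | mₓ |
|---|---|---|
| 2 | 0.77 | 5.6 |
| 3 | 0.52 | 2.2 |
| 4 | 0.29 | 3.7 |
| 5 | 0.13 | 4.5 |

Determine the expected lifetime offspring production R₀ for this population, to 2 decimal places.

7.11

R₀ = Σ l_x mₓ:
  age 2: 0.77 × 5.6 = 4.3120
  age 3: 0.52 × 2.2 = 1.1440
  age 4: 0.29 × 3.7 = 1.0730
  age 5: 0.13 × 4.5 = 0.5850
R₀ = 4.3120 + 1.1440 + 1.0730 + 0.5850 = 7.1140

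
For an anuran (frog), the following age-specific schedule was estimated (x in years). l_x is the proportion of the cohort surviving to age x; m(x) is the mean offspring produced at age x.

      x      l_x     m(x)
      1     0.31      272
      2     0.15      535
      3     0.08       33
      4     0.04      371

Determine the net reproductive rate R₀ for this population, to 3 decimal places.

R₀ = Σ l_x m(x):
  age 1: 0.31 × 272 = 84.3200
  age 2: 0.15 × 535 = 80.2500
  age 3: 0.08 × 33 = 2.6400
  age 4: 0.04 × 371 = 14.8400
R₀ = 84.3200 + 80.2500 + 2.6400 + 14.8400 = 182.0500

182.050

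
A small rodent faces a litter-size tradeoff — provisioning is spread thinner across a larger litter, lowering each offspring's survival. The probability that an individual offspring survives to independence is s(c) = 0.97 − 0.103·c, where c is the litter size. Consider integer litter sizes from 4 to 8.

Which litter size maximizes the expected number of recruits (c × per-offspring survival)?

5

Expected recruits = c × s(c):
  c=4: 4 × 0.558 = 2.232
  c=5: 5 × 0.455 = 2.275
  c=6: 6 × 0.352 = 2.112
  c=7: 7 × 0.249 = 1.743
  c=8: 8 × 0.146 = 1.168
Maximum at c = 5 (2.275 recruits).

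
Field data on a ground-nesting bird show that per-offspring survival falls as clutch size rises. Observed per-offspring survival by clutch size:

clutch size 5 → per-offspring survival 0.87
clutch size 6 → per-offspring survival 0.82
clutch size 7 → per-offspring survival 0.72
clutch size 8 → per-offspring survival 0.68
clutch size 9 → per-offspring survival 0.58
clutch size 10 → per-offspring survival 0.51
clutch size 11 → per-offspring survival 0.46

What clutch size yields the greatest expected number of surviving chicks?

Expected surviving chicks = c × s(c):
  c=5: 5 × 0.87 = 4.350
  c=6: 6 × 0.82 = 4.920
  c=7: 7 × 0.72 = 5.040
  c=8: 8 × 0.68 = 5.440
  c=9: 9 × 0.58 = 5.220
  c=10: 10 × 0.51 = 5.100
  c=11: 11 × 0.46 = 5.060
Maximum at c = 8 (5.440 surviving chicks).

8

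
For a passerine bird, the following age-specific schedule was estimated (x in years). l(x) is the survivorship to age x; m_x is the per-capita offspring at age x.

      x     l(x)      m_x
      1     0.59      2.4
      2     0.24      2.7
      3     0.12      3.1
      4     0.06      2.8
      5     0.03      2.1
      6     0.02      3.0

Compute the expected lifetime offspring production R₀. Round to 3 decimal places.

R₀ = Σ l(x) m_x:
  age 1: 0.59 × 2.4 = 1.4160
  age 2: 0.24 × 2.7 = 0.6480
  age 3: 0.12 × 3.1 = 0.3720
  age 4: 0.06 × 2.8 = 0.1680
  age 5: 0.03 × 2.1 = 0.0630
  age 6: 0.02 × 3.0 = 0.0600
R₀ = 1.4160 + 0.6480 + 0.3720 + 0.1680 + 0.0630 + 0.0600 = 2.7270

2.727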